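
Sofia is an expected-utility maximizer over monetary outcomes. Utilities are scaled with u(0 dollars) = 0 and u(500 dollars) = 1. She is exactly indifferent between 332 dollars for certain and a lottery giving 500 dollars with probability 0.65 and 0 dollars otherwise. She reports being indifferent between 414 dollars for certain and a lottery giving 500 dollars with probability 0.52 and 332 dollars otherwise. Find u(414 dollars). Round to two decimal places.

First, u(332 dollars) = 0.65·u(500 dollars) + 0.35·u(0 dollars) = 0.65.
Chaining: u(414 dollars) = 0.52·1.00 + 0.48·0.65 = 0.8320.

0.83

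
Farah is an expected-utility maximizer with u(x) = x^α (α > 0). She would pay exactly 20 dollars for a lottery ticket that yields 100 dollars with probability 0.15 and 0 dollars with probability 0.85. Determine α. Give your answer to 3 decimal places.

α ≈ 1.179

The lottery's expected utility is 0.15·u(100) + 0.85·u(0) = 0.15·100^α (since u(0) = 0 for α > 0).
Equating: 20^α = 0.15·100^α, i.e. 0.2000^α = 0.15.
α = ln(0.15) / ln(20/100) = -1.897120/-1.609438 ≈ 1.179.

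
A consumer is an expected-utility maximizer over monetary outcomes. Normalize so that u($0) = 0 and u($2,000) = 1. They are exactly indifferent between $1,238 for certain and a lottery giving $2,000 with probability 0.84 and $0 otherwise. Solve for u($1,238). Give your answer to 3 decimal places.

The indifference gives u($1,238) = 0.84·u($2,000) + 0.16·u($0) = 0.84·1 + 0.16·0 = 0.84.

0.840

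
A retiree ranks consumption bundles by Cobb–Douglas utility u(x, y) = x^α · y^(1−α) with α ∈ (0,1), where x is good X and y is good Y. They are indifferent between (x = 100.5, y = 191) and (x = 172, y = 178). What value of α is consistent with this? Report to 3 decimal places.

Set the two utilities equal: 100.5^α·191^(1−α) = 172^α·178^(1−α).
(100.5/172)^α = (178/191)^(1−α); take logs: α·ln(100.5/172) = (1−α)·ln(178/191), i.e. α·-0.537337 = (1−α)·-0.070490.
Thus α·(-0.607827) = -0.070490, so α = -0.070490/-0.607827 ≈ 0.116.

α ≈ 0.116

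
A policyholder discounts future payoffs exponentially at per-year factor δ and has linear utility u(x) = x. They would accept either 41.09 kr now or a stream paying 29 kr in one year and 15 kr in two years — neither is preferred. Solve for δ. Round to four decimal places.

Equating present values: 41.09 = 29δ + 15δ².
So 15δ² + 29δ − 41.09 = 0.
The positive root is δ = [−29 + √(29² + 4·15·41.09)] / (2·15) = (−29 + 57.501)/30 ≈ 0.9500.

δ ≈ 0.9500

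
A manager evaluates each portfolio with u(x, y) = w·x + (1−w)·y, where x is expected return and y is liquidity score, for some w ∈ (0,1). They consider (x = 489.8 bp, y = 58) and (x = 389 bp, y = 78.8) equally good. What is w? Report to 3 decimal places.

w = 0.171

u(489.8,58) = u(389,78.8) means w·489.8 + (1−w)·58 = w·389 + (1−w)·78.8.
Collecting terms: w·100.8 = (1−w)·20.8.
So w/(1−w) = 20.8/100.8 = 0.2063, giving w = 20.8/(100.8+20.8) = 0.171.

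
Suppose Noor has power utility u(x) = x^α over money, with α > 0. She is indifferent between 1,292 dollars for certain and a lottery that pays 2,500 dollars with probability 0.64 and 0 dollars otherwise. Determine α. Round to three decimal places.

EU(lottery) = 0.64·2500^α + 0.36·0 = 0.64·2500^α.
Indifference: 1292^α = 0.64·2500^α, so (1292/2500)^α = 0.64.
α = ln(0.64) / ln(1292/2500) = -0.446287/-0.660099 ≈ 0.676.

α ≈ 0.676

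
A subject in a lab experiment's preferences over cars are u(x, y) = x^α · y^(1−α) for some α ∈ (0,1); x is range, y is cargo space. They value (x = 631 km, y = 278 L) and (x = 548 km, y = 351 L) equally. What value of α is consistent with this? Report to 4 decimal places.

Indifference: 631^α · 278^(1−α) = 548^α · 351^(1−α).
Taking logs: α·ln 631 + (1−α)·ln 278 = α·ln 548 + (1−α)·ln 351, i.e. α·0.1410306 = (1−α)·0.2331651.
With A = 0.1410306 and B = 0.2331651: α·A = (1−α)·B, so α = B/(A+B) = 0.2331651/0.3741957 ≈ 0.6231.

α ≈ 0.6231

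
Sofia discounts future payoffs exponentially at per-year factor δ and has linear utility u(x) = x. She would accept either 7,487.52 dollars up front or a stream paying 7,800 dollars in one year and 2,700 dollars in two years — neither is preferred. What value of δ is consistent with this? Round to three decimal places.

δ ≈ 0.760

Present value of the stream is 7800·δ + 2700·δ². Indifference gives 7800δ + 2700δ² = 7487.52.
Rearranged: 2700δ² + 7800δ − 7487.52 = 0.
δ = (−7800 + √(7800² + 4·2700·7487.52)) / (2·2700) = (−7800 + √141705216.00) / 5400 ≈ 0.760.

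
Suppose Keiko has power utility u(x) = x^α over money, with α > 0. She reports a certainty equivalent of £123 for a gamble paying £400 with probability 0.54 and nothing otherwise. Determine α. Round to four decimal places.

α ≈ 0.5225

Since u(0) = 0, the lottery's EU is 0.54·400^α.
Indifference: 123^α = 0.54·400^α, so (123/400)^α = 0.54.
α = ln(0.54) / ln(123/400) = -0.6161861/-1.1792802 ≈ 0.5225.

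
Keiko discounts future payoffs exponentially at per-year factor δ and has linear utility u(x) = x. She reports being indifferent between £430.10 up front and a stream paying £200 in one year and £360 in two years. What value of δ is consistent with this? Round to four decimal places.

Equating present values: 430.10 = 200δ + 360δ².
That is, 360δ² + 200δ − 430.10 = 0, a quadratic in δ.
δ = (−200 + √(200² + 4·360·430.10)) / (2·360) = (−200 + √659344.00) / 720 ≈ 0.8500.

δ ≈ 0.8500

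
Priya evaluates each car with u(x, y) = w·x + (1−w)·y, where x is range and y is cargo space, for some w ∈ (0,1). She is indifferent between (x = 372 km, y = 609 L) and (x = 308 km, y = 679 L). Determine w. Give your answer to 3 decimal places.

w = 0.522

Indifference: w·372 + (1−w)·609 = w·308 + (1−w)·679.
Collecting terms: w·64 = (1−w)·70.
The marginal rate of substitution is 70/64, so w = 70/(64+70) = 0.522.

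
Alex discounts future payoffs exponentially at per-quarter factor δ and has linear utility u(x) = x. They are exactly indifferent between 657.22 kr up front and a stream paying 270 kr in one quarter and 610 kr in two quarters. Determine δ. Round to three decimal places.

The stream is worth 270δ + 610δ² today, so 270δ + 610δ² = 657.22.
Rearranged: 610δ² + 270δ − 657.22 = 0.
The positive root is δ = [−270 + √(270² + 4·610·657.22)] / (2·610) = (−270 + 1294.804)/1220 ≈ 0.840.

δ ≈ 0.840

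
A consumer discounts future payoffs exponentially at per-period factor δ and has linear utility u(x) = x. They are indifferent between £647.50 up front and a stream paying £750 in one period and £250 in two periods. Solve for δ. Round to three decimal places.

Present value of the stream is 750·δ + 250·δ². Indifference gives 750δ + 250δ² = 647.50.
So 250δ² + 750δ − 647.50 = 0.
By the quadratic formula (taking the positive root), δ = (−750 + √1210000.00) / 500 ≈ 0.700.

δ ≈ 0.700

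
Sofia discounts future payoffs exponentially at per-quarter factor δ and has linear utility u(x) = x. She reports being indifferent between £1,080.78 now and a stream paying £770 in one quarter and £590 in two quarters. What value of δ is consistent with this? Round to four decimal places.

The stream is worth 770δ + 590δ² today, so 770δ + 590δ² = 1080.78.
Rearranged: 590δ² + 770δ − 1080.78 = 0.
The positive root is δ = [−770 + √(770² + 4·590·1080.78)] / (2·590) = (−770 + 1773.003)/1180 ≈ 0.8500.

δ ≈ 0.8500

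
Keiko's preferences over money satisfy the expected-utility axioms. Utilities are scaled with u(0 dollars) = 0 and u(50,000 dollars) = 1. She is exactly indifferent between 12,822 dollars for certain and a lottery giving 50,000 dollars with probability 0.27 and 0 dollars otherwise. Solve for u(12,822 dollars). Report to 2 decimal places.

0.27

The indifference gives u(12,822 dollars) = 0.27·u(50,000 dollars) + 0.73·u(0 dollars) = 0.27·1 + 0.73·0 = 0.27.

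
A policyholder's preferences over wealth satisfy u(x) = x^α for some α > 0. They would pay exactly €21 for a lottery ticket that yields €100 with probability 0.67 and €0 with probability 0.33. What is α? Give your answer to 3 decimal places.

EU(lottery) = 0.67·100^α + 0.33·0 = 0.67·100^α.
Equating: 21^α = 0.67·100^α, i.e. 0.2100^α = 0.67.
α = ln(0.67) / ln(21/100) = -0.400478/-1.560648 ≈ 0.257.

α ≈ 0.257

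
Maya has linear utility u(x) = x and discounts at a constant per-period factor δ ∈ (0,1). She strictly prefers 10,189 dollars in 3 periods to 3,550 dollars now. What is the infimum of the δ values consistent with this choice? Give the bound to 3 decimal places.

δ > 0.704

Comparing present values: 3550 < δ^3·10189.
Dividing by 10189: δ^3 > 0.34841. Both sides are positive, so the cube root keeps the direction.
δ > 0.34841^(1/3) = 0.704.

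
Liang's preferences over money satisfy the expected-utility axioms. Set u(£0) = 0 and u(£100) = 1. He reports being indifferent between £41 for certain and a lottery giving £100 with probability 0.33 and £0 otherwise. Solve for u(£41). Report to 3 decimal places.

The indifference gives u(£41) = 0.33·u(£100) + 0.67·u(£0) = 0.33·1 + 0.67·0 = 0.33.

0.330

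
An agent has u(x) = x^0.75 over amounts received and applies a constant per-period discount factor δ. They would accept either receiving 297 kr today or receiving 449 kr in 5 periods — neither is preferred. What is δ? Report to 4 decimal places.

Indifference means u(297) = δ^5 · u(449), so δ^5 = u(297)/u(449).
With u(x) = x^0.75: δ^5 = 297^0.75/449^0.75 = (297/449)^0.75 = 0.73347.
Taking the 5th root: δ = 0.73347^(1/5) ≈ 0.9399.

δ ≈ 0.9399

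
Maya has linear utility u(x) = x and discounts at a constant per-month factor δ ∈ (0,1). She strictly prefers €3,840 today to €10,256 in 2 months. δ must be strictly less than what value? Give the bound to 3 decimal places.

δ < 0.612

The preference means 3840 > δ^2·10256.
Dividing by 10256: δ^2 < 0.37441. Both sides are positive, so the square root keeps the direction.
δ < 0.37441^(1/2) = 0.612.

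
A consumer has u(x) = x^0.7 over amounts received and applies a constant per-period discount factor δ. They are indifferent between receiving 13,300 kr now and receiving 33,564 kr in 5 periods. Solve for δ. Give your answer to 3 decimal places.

The payoff in 5 periods is discounted by δ^5, so u(13300) = δ^5·u(33564) and δ^5 = u(13300)/u(33564).
With u(x) = x^0.7: δ^5 = 13300^0.7/33564^0.7 = (13300/33564)^0.7 = 0.52310.
Hence δ = (0.52310)^(1/5) = 0.87845.

δ ≈ 0.878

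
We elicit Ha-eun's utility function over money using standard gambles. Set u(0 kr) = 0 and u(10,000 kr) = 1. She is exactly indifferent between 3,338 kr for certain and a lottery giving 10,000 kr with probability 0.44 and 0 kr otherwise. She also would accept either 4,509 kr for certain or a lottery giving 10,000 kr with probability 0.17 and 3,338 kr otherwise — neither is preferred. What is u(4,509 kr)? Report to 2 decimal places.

From the first indifference, u(3,338 kr) = 0.44·u(10,000 kr) + 0.56·u(0 kr) = 0.44·1 + 0.56·0 = 0.44.
Then u(4,509 kr) = 0.17·u(10,000 kr) + 0.83·u(3,338 kr) = 0.17·1.00 + 0.83·0.44 = 0.5352.

0.54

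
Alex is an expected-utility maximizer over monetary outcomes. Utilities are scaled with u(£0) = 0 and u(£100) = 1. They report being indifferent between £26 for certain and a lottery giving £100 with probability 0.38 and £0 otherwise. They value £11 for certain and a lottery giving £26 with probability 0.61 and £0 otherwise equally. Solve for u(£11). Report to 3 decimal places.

0.232

The first gamble pins u(£26): it must equal 0.38·1 + 0.62·0 = 0.38.
Then u(£11) = 0.61·u(£26) + 0.39·u(£0) = 0.61·0.38 + 0.39·0.00 = 0.2318.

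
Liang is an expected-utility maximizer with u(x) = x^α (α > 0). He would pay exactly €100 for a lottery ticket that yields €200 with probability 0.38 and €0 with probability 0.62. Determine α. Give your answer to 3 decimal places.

α ≈ 1.396

EU(lottery) = 0.38·200^α + 0.62·0 = 0.38·200^α.
Equating: 100^α = 0.38·200^α, i.e. 0.5000^α = 0.38.
Taking logs: α·ln(100/200) = ln(0.38), so α = -0.967584 / -0.693147 ≈ 1.396.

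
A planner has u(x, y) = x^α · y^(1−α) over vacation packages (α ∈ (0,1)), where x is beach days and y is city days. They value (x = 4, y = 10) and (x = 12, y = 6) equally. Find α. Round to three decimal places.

α ≈ 0.317

Set the two utilities equal: 4^α·10^(1−α) = 12^α·6^(1−α).
Taking logs: α·ln 4 + (1−α)·ln 10 = α·ln 12 + (1−α)·ln 6, i.e. α·-1.098612 = (1−α)·-0.510826.
So α/(1−α) = (-0.510826)/(-1.098612) = 0.464974, and α = 0.464974/1.464974 ≈ 0.317.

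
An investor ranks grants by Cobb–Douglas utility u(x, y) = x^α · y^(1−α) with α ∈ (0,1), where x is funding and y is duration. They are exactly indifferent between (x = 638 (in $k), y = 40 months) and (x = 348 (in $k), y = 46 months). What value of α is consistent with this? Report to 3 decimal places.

Set the two utilities equal: 638^α·40^(1−α) = 348^α·46^(1−α).
(638/348)^α = (46/40)^(1−α); take logs: α·ln(638/348) = (1−α)·ln(46/40), i.e. α·0.606136 = (1−α)·0.139762.
So α/(1−α) = (0.139762)/(0.606136) = 0.230579, and α = 0.230579/1.230579 ≈ 0.187.

α ≈ 0.187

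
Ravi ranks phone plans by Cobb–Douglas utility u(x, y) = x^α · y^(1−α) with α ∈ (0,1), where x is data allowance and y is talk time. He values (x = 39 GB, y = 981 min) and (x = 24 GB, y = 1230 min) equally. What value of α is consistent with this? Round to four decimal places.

Indifference: 39^α · 981^(1−α) = 24^α · 1230^(1−α).
Taking logs: α·ln 39 + (1−α)·ln 981 = α·ln 24 + (1−α)·ln 1230, i.e. α·0.4855078 = (1−α)·0.2261970.
Thus α·(0.7117048) = 0.2261970, so α = 0.2261970/0.7117048 ≈ 0.3178.

α ≈ 0.3178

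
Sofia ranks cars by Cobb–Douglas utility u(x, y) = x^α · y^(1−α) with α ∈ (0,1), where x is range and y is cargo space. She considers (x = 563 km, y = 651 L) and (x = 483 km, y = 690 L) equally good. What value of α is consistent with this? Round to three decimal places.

Indifference: 563^α · 651^(1−α) = 483^α · 690^(1−α).
(563/483)^α = (690/651)^(1−α); take logs: α·ln(563/483) = (1−α)·ln(690/651), i.e. α·0.153263 = (1−α)·0.058182.
With A = 0.153263 and B = 0.058182: α·A = (1−α)·B, so α = B/(A+B) = 0.058182/0.211445 ≈ 0.275.

α ≈ 0.275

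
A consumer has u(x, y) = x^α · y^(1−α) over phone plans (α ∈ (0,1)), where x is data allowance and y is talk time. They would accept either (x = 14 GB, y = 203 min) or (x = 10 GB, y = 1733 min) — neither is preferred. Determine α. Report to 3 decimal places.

α ≈ 0.864

Indifference: 14^α · 203^(1−α) = 10^α · 1733^(1−α).
(14/10)^α = (1733/203)^(1−α); take logs: α·ln(14/10) = (1−α)·ln(1733/203), i.e. α·0.336472 = (1−α)·2.144403.
With A = 0.336472 and B = 2.144403: α·A = (1−α)·B, so α = B/(A+B) = 2.144403/2.480875 ≈ 0.864.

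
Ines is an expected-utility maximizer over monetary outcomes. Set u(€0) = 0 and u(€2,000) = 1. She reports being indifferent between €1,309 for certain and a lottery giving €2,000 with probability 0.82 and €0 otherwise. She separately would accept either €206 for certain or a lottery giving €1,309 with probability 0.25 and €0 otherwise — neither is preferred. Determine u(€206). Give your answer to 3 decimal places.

0.205

From the first indifference, u(€1,309) = 0.82·u(€2,000) + 0.18·u(€0) = 0.82·1 + 0.18·0 = 0.82.
Chaining: u(€206) = 0.25·0.82 + 0.75·0.00 = 0.2050.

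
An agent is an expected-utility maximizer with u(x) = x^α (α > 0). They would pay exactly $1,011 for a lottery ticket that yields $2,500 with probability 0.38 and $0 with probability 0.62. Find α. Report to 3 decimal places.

α ≈ 1.069

Since u(0) = 0, the lottery's EU is 0.38·2500^α.
Setting u(1011) equal to that: 1011^α = 0.38·2500^α ⇒ (1011/2500)^α = 0.38.
Take logs: α = ln 0.38 / ln(1011/2500) ≈ 1.06874.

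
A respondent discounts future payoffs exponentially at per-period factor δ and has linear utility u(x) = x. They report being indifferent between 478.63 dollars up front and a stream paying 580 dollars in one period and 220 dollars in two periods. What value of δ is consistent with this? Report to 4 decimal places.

Present value of the stream is 580·δ + 220·δ². Indifference gives 580δ + 220δ² = 478.63.
So 220δ² + 580δ − 478.63 = 0.
The positive root is δ = [−580 + √(580² + 4·220·478.63)] / (2·220) = (−580 + 870.399)/440 ≈ 0.6600.

δ ≈ 0.6600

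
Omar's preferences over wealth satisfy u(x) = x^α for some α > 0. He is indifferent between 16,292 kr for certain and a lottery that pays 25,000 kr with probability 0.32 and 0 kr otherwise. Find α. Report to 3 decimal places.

α ≈ 2.661

EU(lottery) = 0.32·25000^α + 0.68·0 = 0.32·25000^α.
Indifference: 16292^α = 0.32·25000^α, so (16292/25000)^α = 0.32.
α = ln(0.32) / ln(16292/25000) = -1.139434/-0.428202 ≈ 2.661.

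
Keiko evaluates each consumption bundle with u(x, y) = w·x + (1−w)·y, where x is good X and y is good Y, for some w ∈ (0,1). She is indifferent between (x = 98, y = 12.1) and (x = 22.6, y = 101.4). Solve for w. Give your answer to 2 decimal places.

Indifference: w·98 + (1−w)·12.1 = w·22.6 + (1−w)·101.4.
w·(98−22.6) = (1−w)·(101.4−12.1), i.e. w·75.4 = (1−w)·89.3.
So w/(1−w) = 89.3/75.4 = 1.1844, giving w = 89.3/(75.4+89.3) = 0.54.

w = 0.54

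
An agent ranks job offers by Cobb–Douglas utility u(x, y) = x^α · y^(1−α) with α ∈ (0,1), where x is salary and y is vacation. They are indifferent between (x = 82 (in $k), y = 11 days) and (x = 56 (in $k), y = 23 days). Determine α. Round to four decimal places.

The Cobb–Douglas utilities coincide, so 82^α·11^(1−α) = 56^α·23^(1−α).
Taking logs: α·ln 82 + (1−α)·ln 11 = α·ln 56 + (1−α)·ln 23, i.e. α·0.3813676 = (1−α)·0.7375989.
Thus α·(1.1189665) = 0.7375989, so α = 0.7375989/1.1189665 ≈ 0.6592.

α ≈ 0.6592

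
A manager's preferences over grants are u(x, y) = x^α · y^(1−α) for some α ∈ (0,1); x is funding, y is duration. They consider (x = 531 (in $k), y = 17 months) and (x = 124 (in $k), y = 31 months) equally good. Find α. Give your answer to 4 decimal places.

Set the two utilities equal: 531^α·17^(1−α) = 124^α·31^(1−α).
(531/124)^α = (31/17)^(1−α); take logs: α·ln(531/124) = (1−α)·ln(31/17), i.e. α·1.4544805 = (1−α)·0.6007739.
With A = 1.4544805 and B = 0.6007739: α·A = (1−α)·B, so α = B/(A+B) = 0.6007739/2.0552544 ≈ 0.2923.

α ≈ 0.2923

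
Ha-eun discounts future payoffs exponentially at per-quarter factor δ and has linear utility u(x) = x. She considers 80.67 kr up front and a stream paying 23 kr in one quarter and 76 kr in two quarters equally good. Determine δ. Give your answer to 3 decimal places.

δ ≈ 0.890

Equating present values: 80.67 = 23δ + 76δ².
Rearranged: 76δ² + 23δ − 80.67 = 0.
By the quadratic formula (taking the positive root), δ = (−23 + √25052.68) / 152 ≈ 0.890.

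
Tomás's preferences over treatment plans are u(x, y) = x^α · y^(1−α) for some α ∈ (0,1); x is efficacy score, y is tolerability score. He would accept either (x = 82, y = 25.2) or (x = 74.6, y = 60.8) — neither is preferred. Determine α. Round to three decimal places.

Indifference: 82^α · 25.2^(1−α) = 74.6^α · 60.8^(1−α).
(82/74.6)^α = (60.8/25.2)^(1−α); take logs: α·ln(82/74.6) = (1−α)·ln(60.8/25.2), i.e. α·0.094579 = (1−α)·0.880746.
Thus α·(0.975325) = 0.880746, so α = 0.880746/0.975325 ≈ 0.903.

α ≈ 0.903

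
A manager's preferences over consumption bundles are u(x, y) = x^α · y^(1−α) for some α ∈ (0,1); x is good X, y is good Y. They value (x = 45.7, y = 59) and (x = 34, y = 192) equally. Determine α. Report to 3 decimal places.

α ≈ 0.800

Set the two utilities equal: 45.7^α·59^(1−α) = 34^α·192^(1−α).
Rearrange to (45.7/34)^α = (192/59)^(1−α) and take logs: α·0.295738 = (1−α)·1.179958.
With A = 0.295738 and B = 1.179958: α·A = (1−α)·B, so α = B/(A+B) = 1.179958/1.475696 ≈ 0.800.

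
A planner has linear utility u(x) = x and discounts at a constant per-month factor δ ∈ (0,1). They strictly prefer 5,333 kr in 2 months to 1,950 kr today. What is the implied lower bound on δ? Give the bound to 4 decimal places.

δ > 0.6047

Comparing present values: 1950 < δ^2·5333.
So δ^2 > 1950/5333 = 0.36565; taking the square root of both positive sides preserves the inequality.
δ > (1950/5333)^(1/2) ≈ 0.6047.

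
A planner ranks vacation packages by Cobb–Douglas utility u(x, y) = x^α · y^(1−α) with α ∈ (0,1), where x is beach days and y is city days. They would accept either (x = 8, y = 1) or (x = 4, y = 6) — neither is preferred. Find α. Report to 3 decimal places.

Set the two utilities equal: 8^α·1^(1−α) = 4^α·6^(1−α).
Taking logs: α·ln 8 + (1−α)·ln 1 = α·ln 4 + (1−α)·ln 6, i.e. α·0.693147 = (1−α)·1.791759.
With A = 0.693147 and B = 1.791759: α·A = (1−α)·B, so α = B/(A+B) = 1.791759/2.484906 ≈ 0.721.

α ≈ 0.721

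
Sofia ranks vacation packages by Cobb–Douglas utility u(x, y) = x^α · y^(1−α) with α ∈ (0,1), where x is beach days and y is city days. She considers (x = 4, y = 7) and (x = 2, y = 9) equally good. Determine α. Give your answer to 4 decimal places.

α ≈ 0.2661

Set the two utilities equal: 4^α·7^(1−α) = 2^α·9^(1−α).
Taking logs: α·ln 4 + (1−α)·ln 7 = α·ln 2 + (1−α)·ln 9, i.e. α·0.6931472 = (1−α)·0.2513144.
So α/(1−α) = (0.2513144)/(0.6931472) = 0.3625700, and α = 0.3625700/1.3625700 ≈ 0.2661.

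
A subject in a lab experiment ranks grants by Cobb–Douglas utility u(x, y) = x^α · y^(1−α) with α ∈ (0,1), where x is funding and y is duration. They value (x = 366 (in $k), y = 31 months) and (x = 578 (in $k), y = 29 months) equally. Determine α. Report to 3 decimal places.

α ≈ 0.127

Indifference: 366^α · 31^(1−α) = 578^α · 29^(1−α).
Taking logs: α·ln 366 + (1−α)·ln 31 = α·ln 578 + (1−α)·ln 29, i.e. α·-0.456941 = (1−α)·-0.066691.
So α/(1−α) = (-0.066691)/(-0.456941) = 0.145951, and α = 0.145951/1.145951 ≈ 0.127.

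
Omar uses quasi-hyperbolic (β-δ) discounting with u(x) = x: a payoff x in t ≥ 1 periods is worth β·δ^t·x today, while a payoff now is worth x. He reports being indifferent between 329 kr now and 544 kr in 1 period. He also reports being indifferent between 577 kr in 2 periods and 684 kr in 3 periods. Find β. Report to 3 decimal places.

β ≈ 0.717

From the later pair, β·δ^2·577 = β·δ^3·684; dividing through, δ = 577/684 = 0.84357.
Now use the now-vs-future pair: 329 = β·δ·544 gives β = 329/(0.84357·544) ≈ 0.717.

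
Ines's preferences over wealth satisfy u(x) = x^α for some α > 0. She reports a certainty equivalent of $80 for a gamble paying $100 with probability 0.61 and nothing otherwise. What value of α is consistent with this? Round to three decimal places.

Since u(0) = 0, the lottery's EU is 0.61·100^α.
Setting u(80) equal to that: 80^α = 0.61·100^α ⇒ (80/100)^α = 0.61.
Take logs: α = ln 0.61 / ln(80/100) ≈ 2.21515.

α ≈ 2.215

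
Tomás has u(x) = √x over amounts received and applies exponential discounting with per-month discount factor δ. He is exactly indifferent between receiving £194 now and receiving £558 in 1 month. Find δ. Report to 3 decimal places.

δ ≈ 0.590

Equating discounted utilities: u(194) = δ·u(558) ⇒ δ = u(194)/u(558).
Since u(x) = √x, δ = √(194/558) = 0.58964.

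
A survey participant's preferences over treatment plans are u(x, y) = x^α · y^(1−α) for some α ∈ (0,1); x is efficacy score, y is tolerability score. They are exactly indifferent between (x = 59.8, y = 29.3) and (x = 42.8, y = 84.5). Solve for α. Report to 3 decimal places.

α ≈ 0.760

Indifference: 59.8^α · 29.3^(1−α) = 42.8^α · 84.5^(1−α).
(59.8/42.8)^α = (84.5/29.3)^(1−α); take logs: α·ln(59.8/42.8) = (1−α)·ln(84.5/29.3), i.e. α·0.334468 = (1−α)·1.059164.
With A = 0.334468 and B = 1.059164: α·A = (1−α)·B, so α = B/(A+B) = 1.059164/1.393632 ≈ 0.760.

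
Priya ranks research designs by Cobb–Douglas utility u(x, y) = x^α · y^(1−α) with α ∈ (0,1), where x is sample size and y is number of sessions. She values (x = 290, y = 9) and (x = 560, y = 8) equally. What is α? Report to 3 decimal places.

α ≈ 0.152

Indifference: 290^α · 9^(1−α) = 560^α · 8^(1−α).
Taking logs: α·ln 290 + (1−α)·ln 9 = α·ln 560 + (1−α)·ln 8, i.e. α·-0.658056 = (1−α)·-0.117783.
With A = -0.658056 and B = -0.117783: α·A = (1−α)·B, so α = B/(A+B) = -0.117783/-0.775839 ≈ 0.152.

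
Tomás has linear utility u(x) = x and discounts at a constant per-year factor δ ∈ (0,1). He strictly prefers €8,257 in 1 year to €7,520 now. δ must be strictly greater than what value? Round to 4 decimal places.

The preference means 7520 < δ·8257.
So δ > 7520/8257 = 0.91074.

δ > 0.9107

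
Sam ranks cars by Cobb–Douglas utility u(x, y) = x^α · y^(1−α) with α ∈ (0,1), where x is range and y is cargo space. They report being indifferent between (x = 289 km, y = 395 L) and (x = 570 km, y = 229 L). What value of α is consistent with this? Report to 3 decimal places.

Indifference: 289^α · 395^(1−α) = 570^α · 229^(1−α).
Taking logs: α·ln 289 + (1−α)·ln 395 = α·ln 570 + (1−α)·ln 229, i.e. α·-0.679210 = (1−α)·-0.545164.
With A = -0.679210 and B = -0.545164: α·A = (1−α)·B, so α = B/(A+B) = -0.545164/-1.224374 ≈ 0.445.

α ≈ 0.445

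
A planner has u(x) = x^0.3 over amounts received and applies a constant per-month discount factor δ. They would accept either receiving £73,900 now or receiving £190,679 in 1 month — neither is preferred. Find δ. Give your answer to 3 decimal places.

δ ≈ 0.752

The payoff in 1 month is discounted by δ, so u(73900) = δ·u(190679) and δ = u(73900)/u(190679).
Since u(x) = x^0.3, δ = (73900/190679)^0.3 = 0.38756^0.3 = 0.75249.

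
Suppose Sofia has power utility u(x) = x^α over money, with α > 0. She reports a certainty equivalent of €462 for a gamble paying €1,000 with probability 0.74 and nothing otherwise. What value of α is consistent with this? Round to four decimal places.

α ≈ 0.3899

The lottery's expected utility is 0.74·u(1000) + 0.26·u(0) = 0.74·1000^α (since u(0) = 0 for α > 0).
Equating: 462^α = 0.74·1000^α, i.e. 0.4620^α = 0.74.
α = ln(0.74) / ln(462/1000) = -0.3011051/-0.7721904 ≈ 0.3899.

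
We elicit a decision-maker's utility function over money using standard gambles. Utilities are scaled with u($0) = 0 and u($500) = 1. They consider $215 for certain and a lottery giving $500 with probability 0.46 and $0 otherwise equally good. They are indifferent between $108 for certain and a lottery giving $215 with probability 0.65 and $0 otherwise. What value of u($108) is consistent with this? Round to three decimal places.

0.299

The first gamble pins u($215): it must equal 0.46·1 + 0.54·0 = 0.46.
The second indifference gives u($108) = 0.65·u($215) + 0.35·u($0) = 0.65·0.46 + 0.35·0.00 = 0.2990.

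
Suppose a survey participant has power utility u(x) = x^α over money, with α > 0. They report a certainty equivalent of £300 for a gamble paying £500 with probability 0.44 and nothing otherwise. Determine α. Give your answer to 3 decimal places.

Since u(0) = 0, the lottery's EU is 0.44·500^α.
Setting u(300) equal to that: 300^α = 0.44·500^α ⇒ (300/500)^α = 0.44.
α = ln(0.44) / ln(300/500) = -0.820981/-0.510826 ≈ 1.607.

α ≈ 1.607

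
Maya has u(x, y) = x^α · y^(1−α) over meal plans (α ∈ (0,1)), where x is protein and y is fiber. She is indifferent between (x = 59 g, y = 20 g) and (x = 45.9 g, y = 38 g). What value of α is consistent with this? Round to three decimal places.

α ≈ 0.719

Indifference: 59^α · 20^(1−α) = 45.9^α · 38^(1−α).
Taking logs: α·ln 59 + (1−α)·ln 20 = α·ln 45.9 + (1−α)·ln 38, i.e. α·0.251072 = (1−α)·0.641854.
So α/(1−α) = (0.641854)/(0.251072) = 2.556454, and α = 2.556454/3.556454 ≈ 0.719.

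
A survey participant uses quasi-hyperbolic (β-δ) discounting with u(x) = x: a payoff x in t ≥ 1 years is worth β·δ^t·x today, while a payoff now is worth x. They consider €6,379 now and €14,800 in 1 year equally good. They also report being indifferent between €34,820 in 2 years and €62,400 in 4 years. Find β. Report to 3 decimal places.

β ≈ 0.577

Both payoffs in the second observation are in the future, so β drops out: δ^2·34820 = δ^4·62400 ⇒ δ^2 = 34820/62400 = 0.55801, so δ = 0.74700.
The first indifference: 6379 = β·δ·14800, so β = 6379/(δ·14800) = 6379/(0.74700·14800) ≈ 0.577.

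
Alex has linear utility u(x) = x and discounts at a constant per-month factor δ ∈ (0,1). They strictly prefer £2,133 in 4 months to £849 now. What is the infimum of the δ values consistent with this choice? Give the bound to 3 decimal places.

δ > 0.794

Comparing present values: 849 < δ^4·2133.
So δ^4 > 849/2133 = 0.39803; taking the 4th root of both positive sides preserves the inequality.
δ > (849/2133)^(1/4) ≈ 0.794.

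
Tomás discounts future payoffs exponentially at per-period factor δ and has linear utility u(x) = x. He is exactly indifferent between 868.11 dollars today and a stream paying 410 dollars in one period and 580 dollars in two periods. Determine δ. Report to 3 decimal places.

The stream is worth 410δ + 580δ² today, so 410δ + 580δ² = 868.11.
That is, 580δ² + 410δ − 868.11 = 0, a quadratic in δ.
By the quadratic formula (taking the positive root), δ = (−410 + √2182115.20) / 1160 ≈ 0.920.

δ ≈ 0.920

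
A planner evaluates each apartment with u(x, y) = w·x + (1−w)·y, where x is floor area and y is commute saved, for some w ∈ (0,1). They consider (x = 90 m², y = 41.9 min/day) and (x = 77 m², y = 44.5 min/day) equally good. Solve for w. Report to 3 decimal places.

u(90,41.9) = u(77,44.5) means w·90 + (1−w)·41.9 = w·77 + (1−w)·44.5.
Collecting terms: w·13 = (1−w)·2.6.
The marginal rate of substitution is 2.6/13, so w = 2.6/(13+2.6) = 0.167.

w = 0.167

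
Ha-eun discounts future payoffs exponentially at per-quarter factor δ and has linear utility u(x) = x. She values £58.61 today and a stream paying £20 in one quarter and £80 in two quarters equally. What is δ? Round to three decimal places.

Present value of the stream is 20·δ + 80·δ². Indifference gives 20δ + 80δ² = 58.61.
So 80δ² + 20δ − 58.61 = 0.
By the quadratic formula (taking the positive root), δ = (−20 + √19155.20) / 160 ≈ 0.740.

δ ≈ 0.740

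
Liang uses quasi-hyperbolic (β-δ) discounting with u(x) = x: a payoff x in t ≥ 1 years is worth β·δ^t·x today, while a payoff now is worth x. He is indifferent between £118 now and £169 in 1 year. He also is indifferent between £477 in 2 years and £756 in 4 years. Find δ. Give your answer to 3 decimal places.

δ ≈ 0.794

From the later pair, β·δ^2·477 = β·δ^4·756; dividing through, δ^2 = 477/756 = 0.63095, so δ = 0.79433.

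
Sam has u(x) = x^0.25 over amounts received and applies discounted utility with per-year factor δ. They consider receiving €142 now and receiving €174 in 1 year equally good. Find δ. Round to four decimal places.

The payoff in 1 year is discounted by δ, so u(142) = δ·u(174) and δ = u(142)/u(174).
With u(x) = x^0.25: δ = 142^0.25/174^0.25 = (142/174)^0.25 = 0.95046.

δ ≈ 0.9505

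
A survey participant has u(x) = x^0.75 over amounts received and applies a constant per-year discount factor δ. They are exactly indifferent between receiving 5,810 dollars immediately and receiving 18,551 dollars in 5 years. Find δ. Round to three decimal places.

Equating discounted utilities: u(5810) = δ^5·u(18551) ⇒ δ^5 = u(5810)/u(18551).
With u(x) = x^0.75: δ^5 = 5810^0.75/18551^0.75 = (5810/18551)^0.75 = 0.41866.
Taking the 5th root: δ = 0.41866^(1/5) ≈ 0.840.

δ ≈ 0.840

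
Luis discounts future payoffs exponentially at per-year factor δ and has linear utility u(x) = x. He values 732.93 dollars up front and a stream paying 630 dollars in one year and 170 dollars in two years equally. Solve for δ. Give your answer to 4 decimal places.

The stream is worth 630δ + 170δ² today, so 630δ + 170δ² = 732.93.
Rearranged: 170δ² + 630δ − 732.93 = 0.
The positive root is δ = [−630 + √(630² + 4·170·732.93)] / (2·170) = (−630 + 946.199)/340 ≈ 0.9300.

δ ≈ 0.9300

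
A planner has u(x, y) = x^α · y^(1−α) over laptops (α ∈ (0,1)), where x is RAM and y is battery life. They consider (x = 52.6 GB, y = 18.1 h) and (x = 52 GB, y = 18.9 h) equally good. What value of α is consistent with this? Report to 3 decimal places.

α ≈ 0.790

Set the two utilities equal: 52.6^α·18.1^(1−α) = 52^α·18.9^(1−α).
(52.6/52)^α = (18.9/18.1)^(1−α); take logs: α·ln(52.6/52) = (1−α)·ln(18.9/18.1), i.e. α·0.011472 = (1−α)·0.043250.
With A = 0.011472 and B = 0.043250: α·A = (1−α)·B, so α = B/(A+B) = 0.043250/0.054722 ≈ 0.790.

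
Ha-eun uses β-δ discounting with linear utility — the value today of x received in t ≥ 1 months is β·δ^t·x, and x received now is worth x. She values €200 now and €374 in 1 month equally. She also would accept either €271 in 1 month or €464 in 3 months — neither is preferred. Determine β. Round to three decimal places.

The second indifference involves only future payoffs, so β cancels: β·δ^1·271 = β·δ^3·464, giving δ^2 = 271/464 = 0.58405, so δ = 0.76423.
The first indifference: 200 = β·δ·374, so β = 200/(δ·374) = 200/(0.76423·374) ≈ 0.700.

β ≈ 0.700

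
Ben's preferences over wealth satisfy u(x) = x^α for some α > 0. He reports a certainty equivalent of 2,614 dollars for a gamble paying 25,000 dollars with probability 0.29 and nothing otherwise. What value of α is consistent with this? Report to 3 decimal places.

The lottery's expected utility is 0.29·u(25000) + 0.71·u(0) = 0.29·25000^α (since u(0) = 0 for α > 0).
Setting u(2614) equal to that: 2614^α = 0.29·25000^α ⇒ (2614/25000)^α = 0.29.
Taking logs: α·ln(2614/25000) = ln(0.29), so α = -1.237874 / -2.257994 ≈ 0.548.

α ≈ 0.548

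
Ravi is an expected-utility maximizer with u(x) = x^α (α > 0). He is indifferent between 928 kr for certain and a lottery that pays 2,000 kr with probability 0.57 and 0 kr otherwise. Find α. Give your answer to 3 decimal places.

α ≈ 0.732

The lottery's expected utility is 0.57·u(2000) + 0.43·u(0) = 0.57·2000^α (since u(0) = 0 for α > 0).
Setting u(928) equal to that: 928^α = 0.57·2000^α ⇒ (928/2000)^α = 0.57.
Take logs: α = ln 0.57 / ln(928/2000) ≈ 0.73205.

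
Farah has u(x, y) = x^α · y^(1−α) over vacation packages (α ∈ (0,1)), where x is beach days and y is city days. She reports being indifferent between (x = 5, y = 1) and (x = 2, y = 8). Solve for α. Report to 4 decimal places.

Indifference: 5^α · 1^(1−α) = 2^α · 8^(1−α).
Rearrange to (5/2)^α = (8/1)^(1−α) and take logs: α·0.9162907 = (1−α)·2.0794415.
So α/(1−α) = (2.0794415)/(0.9162907) = 2.2694124, and α = 2.2694124/3.2694124 ≈ 0.6941.

α ≈ 0.6941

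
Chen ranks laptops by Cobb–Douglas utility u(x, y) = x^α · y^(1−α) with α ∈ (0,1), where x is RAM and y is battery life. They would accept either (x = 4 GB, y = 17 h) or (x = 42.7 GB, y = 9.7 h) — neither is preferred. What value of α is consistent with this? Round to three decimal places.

Set the two utilities equal: 4^α·17^(1−α) = 42.7^α·9.7^(1−α).
(4/42.7)^α = (9.7/17)^(1−α); take logs: α·ln(4/42.7) = (1−α)·ln(9.7/17), i.e. α·-2.367905 = (1−α)·-0.561087.
With A = -2.367905 and B = -0.561087: α·A = (1−α)·B, so α = B/(A+B) = -0.561087/-2.928992 ≈ 0.192.

α ≈ 0.192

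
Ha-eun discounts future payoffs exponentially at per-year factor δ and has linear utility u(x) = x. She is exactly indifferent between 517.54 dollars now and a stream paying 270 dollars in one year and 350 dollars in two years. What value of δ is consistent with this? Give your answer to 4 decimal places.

Equating present values: 517.54 = 270δ + 350δ².
That is, 350δ² + 270δ − 517.54 = 0, a quadratic in δ.
δ = (−270 + √(270² + 4·350·517.54)) / (2·350) = (−270 + √797456.00) / 700 ≈ 0.8900.

δ ≈ 0.8900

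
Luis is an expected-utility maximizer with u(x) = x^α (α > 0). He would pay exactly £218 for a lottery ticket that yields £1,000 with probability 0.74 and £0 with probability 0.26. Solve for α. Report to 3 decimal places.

α ≈ 0.198

Since u(0) = 0, the lottery's EU is 0.74·1000^α.
Setting u(218) equal to that: 218^α = 0.74·1000^α ⇒ (218/1000)^α = 0.74.
Take logs: α = ln 0.74 / ln(218/1000) ≈ 0.19767.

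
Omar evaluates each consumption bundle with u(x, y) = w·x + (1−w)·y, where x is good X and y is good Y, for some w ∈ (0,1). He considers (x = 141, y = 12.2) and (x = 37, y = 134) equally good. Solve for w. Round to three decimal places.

w = 0.539

Indifference: w·141 + (1−w)·12.2 = w·37 + (1−w)·134.
Rearranging, 104·w − 121.8·(1−w) = 0.
Hence w = 121.8/(104+121.8) = 121.8/225.8 = 0.539.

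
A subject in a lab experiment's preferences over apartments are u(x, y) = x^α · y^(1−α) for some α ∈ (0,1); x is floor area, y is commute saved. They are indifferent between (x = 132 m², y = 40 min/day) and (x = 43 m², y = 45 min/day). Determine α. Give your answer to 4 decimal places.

The Cobb–Douglas utilities coincide, so 132^α·40^(1−α) = 43^α·45^(1−α).
Taking logs: α·ln 132 + (1−α)·ln 40 = α·ln 43 + (1−α)·ln 45, i.e. α·1.1216018 = (1−α)·0.1177830.
With A = 1.1216018 and B = 0.1177830: α·A = (1−α)·B, so α = B/(A+B) = 0.1177830/1.2393848 ≈ 0.0950.

α ≈ 0.0950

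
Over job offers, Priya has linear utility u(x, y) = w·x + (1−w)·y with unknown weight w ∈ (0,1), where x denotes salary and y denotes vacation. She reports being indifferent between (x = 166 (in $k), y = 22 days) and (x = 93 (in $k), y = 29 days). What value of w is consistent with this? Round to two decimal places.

w = 0.09

u(166,22) = u(93,29) means w·166 + (1−w)·22 = w·93 + (1−w)·29.
Rearranging, 73·w − 7·(1−w) = 0.
The marginal rate of substitution is 7/73, so w = 7/(73+7) = 0.09.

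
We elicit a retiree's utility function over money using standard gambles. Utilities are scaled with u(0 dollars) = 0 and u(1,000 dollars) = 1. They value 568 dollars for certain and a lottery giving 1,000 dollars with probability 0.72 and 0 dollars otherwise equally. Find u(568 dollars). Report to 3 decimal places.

The indifference gives u(568 dollars) = 0.72·u(1,000 dollars) + 0.28·u(0 dollars) = 0.72·1 + 0.28·0 = 0.72.

0.720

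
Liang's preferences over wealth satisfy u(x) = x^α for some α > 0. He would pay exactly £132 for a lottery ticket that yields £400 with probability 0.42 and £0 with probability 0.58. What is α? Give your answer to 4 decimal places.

α ≈ 0.7825

Since u(0) = 0, the lottery's EU is 0.42·400^α.
Indifference: 132^α = 0.42·400^α, so (132/400)^α = 0.42.
Taking logs: α·ln(132/400) = ln(0.42), so α = -0.8675006 / -1.1086626 ≈ 0.7825.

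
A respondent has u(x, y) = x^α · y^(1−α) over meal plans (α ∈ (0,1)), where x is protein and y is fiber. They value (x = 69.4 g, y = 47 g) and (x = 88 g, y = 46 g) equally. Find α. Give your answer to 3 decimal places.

α ≈ 0.083

Set the two utilities equal: 69.4^α·47^(1−α) = 88^α·46^(1−α).
Rearrange to (69.4/88)^α = (46/47)^(1−α) and take logs: α·-0.237450 = (1−α)·-0.021506.
Thus α·(-0.258956) = -0.021506, so α = -0.021506/-0.258956 ≈ 0.083.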